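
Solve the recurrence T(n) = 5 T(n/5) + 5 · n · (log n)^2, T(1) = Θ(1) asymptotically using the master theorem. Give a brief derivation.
T(n) = Θ(n · (log n)^3)

Here log_5 5 = 1 and f(n) = 5 · n · (log n)^2 = Θ(n^(log_5 5) · (log n)^2). This is the extended Case 2 of the master theorem (f matches the critical exponent up to log factors), giving T(n) = Θ(n^(log_5 5) · (log n)^(2+1)) = Θ(n · (log n)^3).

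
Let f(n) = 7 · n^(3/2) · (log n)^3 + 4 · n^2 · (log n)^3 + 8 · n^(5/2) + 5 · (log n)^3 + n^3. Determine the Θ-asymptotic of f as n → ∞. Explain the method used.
f(n) ∈ Θ(n^3)

Compare the terms by growth order. For large n, n^a · (log n)^b dominates n^a' · (log n)^b' iff a > a', or (a = a' and b > b'). Ranking the 5 terms shows the dominant one is n^3. Hence f(n) ∈ Θ(n^3).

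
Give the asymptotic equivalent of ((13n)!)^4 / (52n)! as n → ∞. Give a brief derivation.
((13n)!)^4/(52n)! ~ ((2π·13n)^(3/2) / 2) · 4^(−4·13n)  →  0

Write N = 13n. Stirling: N! ~ sqrt(2π N)(N/e)^N and (4N)! ~ sqrt(2π·4N)·(4N/e)^(4N).
  (N!)^4/(4N)! ~ (2π N)^(4/2) (N/e)^(4N) / [sqrt(2π·4N) (4N/e)^(4N)]
     = (2π N)^(4/2) / sqrt(2π·4N) · (N/(4N))^(4N)
     = (2π N)^((4−1)/2) / 2 · 4^(−4N).
Since 4^4 > 1, the factor 4^(−4N) decays exponentially, so the ratio → 0. Substituting N = 13n gives the stated form.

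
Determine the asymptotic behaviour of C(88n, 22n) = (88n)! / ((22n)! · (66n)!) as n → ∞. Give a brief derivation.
C(88n, 22n) ~ (256/27)^(22n) · sqrt(2/(3π·22n))

Write N = 22n. Apply Stirling to each factorial:
  (4N)! ~ sqrt(2π·4N) · (4N/e)^(4N),
  N! ~ sqrt(2π N) · (N/e)^N,
  (3N)! ~ sqrt(2π·3N) · (3N/e)^(3N).
The exponential factors combine to (4N)^(4N) / (N^N · (3N)^(3N)) = 4^(4N)/3^(3N) = (4^4/3^3)^N = (256/27)^N.
The square-root prefactors combine to sqrt(2π·4N) / (sqrt(2π N)·sqrt(2π·3N)) = sqrt(4 / (2π·3·N)) = sqrt(2/(3π·22n)).
Substituting N = 22n: C(88n, 22n) ~ (256/27)^(22n) · sqrt(2/(3π·22n)).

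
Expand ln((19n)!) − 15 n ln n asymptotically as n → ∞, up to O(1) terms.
ln((19n)!) − 15 n ln n = 4 n ln n + 19(ln 19 − 1) n + (1/2) ln(2π·19n) + O(1/n)

Stirling: ln((19n)!) = 19n ln(19n) − 19n + (1/2) ln(2π·19n) + O(1/n).
Expand 19n ln(19n) = 19n (ln n + ln 19) = 19n ln n + 19n ln 19.
Subtract 15n ln n: leading term is (19 − 15) n ln n = 4 n ln n. The next term is 19n ln 19 − 19n = 19(ln 19 − 1) n. Then the (1/2) ln(2π·19n) correction.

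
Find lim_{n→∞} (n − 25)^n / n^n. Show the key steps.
lim = e^(−25)

Rewrite as (1 − 25/n)^(n). By the standard limit (1 + x/n)^n → e^x, we have (1 − 25/n)^n → e^(−25), and raising to the 1st power gives e^(−25).
More precisely, ln[(1 − 25/n)^(n)] = n · ln(1 − 25/n) = n · (-25/n + O(1/n^2)) = -25 + O(1/n) → -25.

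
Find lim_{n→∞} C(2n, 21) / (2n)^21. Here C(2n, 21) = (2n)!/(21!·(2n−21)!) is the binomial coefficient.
lim = 1/21! = 1/51090942171709440000

With N = 2n → ∞: C(N, 21) / N^21 = [N(N−1)…(N−20)] / (21! · N^21) = (1/21!) · 1 · (1 − 1/(2n)) · … · (1 − 20/(2n)). Each factor → 1 as N → ∞, so the limit is 1/21! = 1/51090942171709440000.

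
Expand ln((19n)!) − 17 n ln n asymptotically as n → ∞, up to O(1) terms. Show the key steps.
ln((19n)!) − 17 n ln n = 2 n ln n + 19(ln 19 − 1) n + (1/2) ln(2π·19n) + O(1/n)

Stirling: ln((19n)!) = 19n ln(19n) − 19n + (1/2) ln(2π·19n) + O(1/n).
Expand 19n ln(19n) = 19n (ln n + ln 19) = 19n ln n + 19n ln 19.
Subtract 17n ln n: leading term is (19 − 17) n ln n = 2 n ln n. The next term is 19n ln 19 − 19n = 19(ln 19 − 1) n. Then the (1/2) ln(2π·19n) correction.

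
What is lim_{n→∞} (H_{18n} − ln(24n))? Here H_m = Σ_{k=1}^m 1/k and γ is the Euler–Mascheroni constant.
lim = ln(3/4) + γ

By Euler-Maclaurin, H_m = ln m + γ + O(1/m). So
  H_{18n} − ln(24n) = ln(18n) + γ − ln(24n) + O(1/n)
                       = ln(18/24) + γ + O(1/n).
Hence the limit is ln(18/24) + γ (= ln(3/4)).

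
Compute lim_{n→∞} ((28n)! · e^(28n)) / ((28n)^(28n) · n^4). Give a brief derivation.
lim = 0

Stirling: (28n)! ~ sqrt(2π·28n) · (28n/e)^(28n). Hence
  (28n)! · e^(28n) / (28n)^(28n) ~ sqrt(2π·28n).
Dividing by n^4: sqrt(2π·28n) / n^4 = sqrt(2π·28) · n^((1−8)/2), so the expression behaves like sqrt(2π·28) · n^((1−8)/2) → 0.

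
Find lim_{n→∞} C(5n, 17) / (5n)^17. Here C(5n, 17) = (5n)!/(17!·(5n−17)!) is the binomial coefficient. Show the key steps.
lim = 1/17! = 1/355687428096000

With N = 5n → ∞: C(N, 17) / N^17 = [N(N−1)…(N−16)] / (17! · N^17) = (1/17!) · 1 · (1 − 1/(5n)) · … · (1 − 16/(5n)). Each factor → 1 as N → ∞, so the limit is 1/17! = 1/355687428096000.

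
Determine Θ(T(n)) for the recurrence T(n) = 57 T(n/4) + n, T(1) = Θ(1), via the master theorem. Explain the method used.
T(n) = Θ(n^(log_4 57))

Master theorem: compare f(n) = n to n^(log_4 57) where log_4 57 ≈ 2.916. Since 1 < log_4 57, we have f(n) = O(n^(log_4 57 − ε)) for some ε > 0 — Case 1. Hence T(n) = Θ(n^(log_4 57)).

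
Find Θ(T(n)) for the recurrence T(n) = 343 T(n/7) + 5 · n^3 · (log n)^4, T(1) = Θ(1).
T(n) = Θ(n^3 · (log n)^5)

Here log_7 343 = 3 and f(n) = 5 · n^3 · (log n)^4 = Θ(n^(log_7 343) · (log n)^4). This is the extended Case 2 of the master theorem (f matches the critical exponent up to log factors), giving T(n) = Θ(n^(log_7 343) · (log n)^(4+1)) = Θ(n^3 · (log n)^5).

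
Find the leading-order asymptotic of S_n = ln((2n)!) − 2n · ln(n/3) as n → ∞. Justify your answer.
S_n ~ 2n · (ln 6 − 1) + O(ln n)

Stirling: ln((2n)!) = 2n ln(2n) − 2n + O(ln n).
  S_n = 2n ln(2n) − 2n − 2n ln(n/3) + O(ln n)
      = 2n ln(2n) − 2n ln n + 2n ln 3 − 2n + O(ln n)
      = 2n ln 2 + 2n ln 3 − 2n + O(ln n)
      = 2n (ln 6 − 1) + O(ln n).
Numerically ln(6) − 1 ≈ 0.7918.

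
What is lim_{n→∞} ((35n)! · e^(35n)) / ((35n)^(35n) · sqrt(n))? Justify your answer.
lim = sqrt(2π·35)

Stirling: (35n)! ~ sqrt(2π·35n) · (35n/e)^(35n). Hence
  (35n)! · e^(35n) / (35n)^(35n) ~ sqrt(2π·35n).
Dividing by sqrt(n): sqrt(2π·35n) / sqrt(n) = sqrt(2π·35) · n^((1−1)/2), so the limit is sqrt(2π·35).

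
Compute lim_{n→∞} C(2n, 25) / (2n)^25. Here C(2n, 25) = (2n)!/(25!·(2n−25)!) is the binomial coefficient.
lim = 1/25! = 1/15511210043330985984000000

With N = 2n → ∞: C(N, 25) / N^25 = [N(N−1)…(N−24)] / (25! · N^25) = (1/25!) · 1 · (1 − 1/(2n)) · … · (1 − 24/(2n)). Each factor → 1 as N → ∞, so the limit is 1/25! = 1/15511210043330985984000000.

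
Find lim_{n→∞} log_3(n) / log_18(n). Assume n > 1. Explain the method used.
lim = ln(18) / ln(3) = log_3(18)

Change of base: log_3(n) = ln n / ln 3 and log_18(n) = ln n / ln 18. The ratio is (ln n / ln 3) · (ln 18 / ln n) = ln 18 / ln 3, a constant independent of n. So the limit is ln 18 / ln 3 = log_3(18).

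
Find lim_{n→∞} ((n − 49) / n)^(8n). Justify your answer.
lim = e^(−392)

Rewrite as (1 − 49/n)^(8n). By the standard limit (1 + x/n)^n → e^x, we have (1 − 49/n)^n → e^(−49), and raising to the 8th power gives e^(−392).
More precisely, ln[(1 − 49/n)^(8n)] = 8n · ln(1 − 49/n) = 8n · (-49/n + O(1/n^2)) = -392 + O(1/n) → -392.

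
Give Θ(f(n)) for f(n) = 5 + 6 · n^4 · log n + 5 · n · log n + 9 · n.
f(n) ∈ Θ(n^4 · log n)

Compare the terms by growth order. For large n, n^a · (log n)^b dominates n^a' · (log n)^b' iff a > a', or (a = a' and b > b'). Ranking the 4 terms shows the dominant one is 6 · n^4 · log n. Hence f(n) ∈ Θ(n^4 · log n).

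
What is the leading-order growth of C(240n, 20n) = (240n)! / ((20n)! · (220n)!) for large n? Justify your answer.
C(240n, 20n) ~ (8916100448256/285311670611)^(20n) · sqrt(6/(11π·20n))

Write N = 20n. Apply Stirling to each factorial:
  (12N)! ~ sqrt(2π·12N) · (12N/e)^(12N),
  N! ~ sqrt(2π N) · (N/e)^N,
  (11N)! ~ sqrt(2π·11N) · (11N/e)^(11N).
The exponential factors combine to (12N)^(12N) / (N^N · (11N)^(11N)) = 12^(12N)/11^(11N) = (12^12/11^11)^N = (8916100448256/285311670611)^N.
The square-root prefactors combine to sqrt(2π·12N) / (sqrt(2π N)·sqrt(2π·11N)) = sqrt(12 / (2π·11·N)) = sqrt(6/(11π·20n)).
Substituting N = 20n: C(240n, 20n) ~ (8916100448256/285311670611)^(20n) · sqrt(6/(11π·20n)).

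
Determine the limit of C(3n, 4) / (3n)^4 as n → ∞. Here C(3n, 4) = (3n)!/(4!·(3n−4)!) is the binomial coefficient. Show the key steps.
lim = 1/4! = 1/24

With N = 3n → ∞: C(N, 4) / N^4 = [N(N−1)…(N−3)] / (4! · N^4) = (1/4!) · 1 · (1 − 1/(3n)) · (1 − 2/(3n)) · (1 − 3/(3n)). Each factor → 1 as N → ∞, so the limit is 1/4! = 1/24.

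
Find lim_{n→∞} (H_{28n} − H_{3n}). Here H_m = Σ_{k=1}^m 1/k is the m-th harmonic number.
lim = ln(28/3)

Euler-Maclaurin gives H_m = ln m + γ + 1/(2m) + O(1/m^2). The γ and O(1/m) terms cancel in the difference:
  H_{28n} − H_{3n} = ln(28n) − ln(3n) + O(1/n) = ln(28/3) + O(1/n).
Hence the limit is ln(28/3).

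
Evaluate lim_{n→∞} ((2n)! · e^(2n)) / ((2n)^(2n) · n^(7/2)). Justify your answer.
lim = 0

Stirling: (2n)! ~ sqrt(2π·2n) · (2n/e)^(2n). Hence
  (2n)! · e^(2n) / (2n)^(2n) ~ sqrt(2π·2n).
Dividing by n^(7/2): sqrt(2π·2n) / n^(7/2) = sqrt(2π·2) · n^((1−7)/2), so the expression behaves like sqrt(2π·2) · n^((1−7)/2) → 0.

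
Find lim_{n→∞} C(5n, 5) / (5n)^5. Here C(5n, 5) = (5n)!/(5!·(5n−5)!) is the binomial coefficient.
lim = 1/5! = 1/120

With N = 5n → ∞: C(N, 5) / N^5 = [N(N−1)…(N−4)] / (5! · N^5) = (1/5!) · 1 · (1 − 1/(5n)) · (1 − 2/(5n)) · (1 − 3/(5n)) · (1 − 4/(5n)). Each factor → 1 as N → ∞, so the limit is 1/5! = 1/120.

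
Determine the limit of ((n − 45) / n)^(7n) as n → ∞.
lim = e^(−315)

Rewrite as (1 − 45/n)^(7n). By the standard limit (1 + x/n)^n → e^x, we have (1 − 45/n)^n → e^(−45), and raising to the 7th power gives e^(−315).
More precisely, ln[(1 − 45/n)^(7n)] = 7n · ln(1 − 45/n) = 7n · (-45/n + O(1/n^2)) = -315 + O(1/n) → -315.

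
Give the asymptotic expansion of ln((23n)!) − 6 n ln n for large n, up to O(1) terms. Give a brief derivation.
ln((23n)!) − 6 n ln n = 17 n ln n + 23(ln 23 − 1) n + (1/2) ln(2π·23n) + O(1/n)

Stirling: ln((23n)!) = 23n ln(23n) − 23n + (1/2) ln(2π·23n) + O(1/n).
Expand 23n ln(23n) = 23n (ln n + ln 23) = 23n ln n + 23n ln 23.
Subtract 6n ln n: leading term is (23 − 6) n ln n = 17 n ln n. The next term is 23n ln 23 − 23n = 23(ln 23 − 1) n. Then the (1/2) ln(2π·23n) correction.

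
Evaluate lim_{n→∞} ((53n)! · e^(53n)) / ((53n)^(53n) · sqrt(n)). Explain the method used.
lim = sqrt(2π·53)

Stirling: (53n)! ~ sqrt(2π·53n) · (53n/e)^(53n). Hence
  (53n)! · e^(53n) / (53n)^(53n) ~ sqrt(2π·53n).
Dividing by sqrt(n): sqrt(2π·53n) / sqrt(n) = sqrt(2π·53) · n^((1−1)/2), so the limit is sqrt(2π·53).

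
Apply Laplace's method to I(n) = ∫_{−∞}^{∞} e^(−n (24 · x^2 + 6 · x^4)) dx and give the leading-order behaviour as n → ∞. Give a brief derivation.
I(n) ~ sqrt(π/(24n))

φ(x) = 24 · x^2 + 6 · x^4 has its unique global minimum at x* = 0 (since φ'(x) = 48x + 24x^3 = 0 only at x = 0 for real x with both coefficients positive, and φ → ∞ as |x| → ∞). At x* = 0, φ(0) = 0 and φ''(0) = 48. Laplace's method then gives
  I(n) ~ sqrt(2π / (n · φ''(0))) · e^(−n φ(0)) = sqrt(2π / (48n)) = sqrt(π/(24n)).
The 6 · x^4 term contributes only at subleading order (an O(1/n) relative correction).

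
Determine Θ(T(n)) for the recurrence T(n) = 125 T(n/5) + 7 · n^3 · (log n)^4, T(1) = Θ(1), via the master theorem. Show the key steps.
T(n) = Θ(n^3 · (log n)^5)

Here log_5 125 = 3 and f(n) = 7 · n^3 · (log n)^4 = Θ(n^(log_5 125) · (log n)^4). This is the extended Case 2 of the master theorem (f matches the critical exponent up to log factors), giving T(n) = Θ(n^(log_5 125) · (log n)^(4+1)) = Θ(n^3 · (log n)^5).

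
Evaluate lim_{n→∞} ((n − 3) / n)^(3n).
lim = e^(−9)

Rewrite as (1 − 3/n)^(3n). By the standard limit (1 + x/n)^n → e^x, we have (1 − 3/n)^n → e^(−3), and raising to the 3rd power gives e^(−9).
More precisely, ln[(1 − 3/n)^(3n)] = 3n · ln(1 − 3/n) = 3n · (-3/n + O(1/n^2)) = -9 + O(1/n) → -9.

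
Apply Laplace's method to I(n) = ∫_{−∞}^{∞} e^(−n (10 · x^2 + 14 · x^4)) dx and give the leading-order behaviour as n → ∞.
I(n) ~ sqrt(π/(10n))

φ(x) = 10 · x^2 + 14 · x^4 has its unique global minimum at x* = 0 (since φ'(x) = 20x + 56x^3 = 0 only at x = 0 for real x with both coefficients positive, and φ → ∞ as |x| → ∞). At x* = 0, φ(0) = 0 and φ''(0) = 20. Laplace's method then gives
  I(n) ~ sqrt(2π / (n · φ''(0))) · e^(−n φ(0)) = sqrt(2π / (20n)) = sqrt(π/(10n)).
The 14 · x^4 term contributes only at subleading order (an O(1/n) relative correction).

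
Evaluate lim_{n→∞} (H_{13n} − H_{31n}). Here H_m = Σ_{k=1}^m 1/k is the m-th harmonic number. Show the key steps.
lim = ln(13/31)

Euler-Maclaurin gives H_m = ln m + γ + 1/(2m) + O(1/m^2). The γ and O(1/m) terms cancel in the difference:
  H_{13n} − H_{31n} = ln(13n) − ln(31n) + O(1/n) = ln(13/31) + O(1/n).
Hence the limit is ln(13/31).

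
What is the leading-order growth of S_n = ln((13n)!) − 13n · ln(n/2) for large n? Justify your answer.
S_n ~ 13n · (ln 26 − 1) + O(ln n)

Stirling: ln((13n)!) = 13n ln(13n) − 13n + O(ln n).
  S_n = 13n ln(13n) − 13n − 13n ln(n/2) + O(ln n)
      = 13n ln(13n) − 13n ln n + 13n ln 2 − 13n + O(ln n)
      = 13n ln 13 + 13n ln 2 − 13n + O(ln n)
      = 13n (ln 26 − 1) + O(ln n).
Numerically ln(26) − 1 ≈ 2.2581.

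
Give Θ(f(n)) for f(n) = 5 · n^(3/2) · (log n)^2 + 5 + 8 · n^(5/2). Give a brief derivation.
f(n) ∈ Θ(n^(5/2))

Compare the terms by growth order. For large n, n^a · (log n)^b dominates n^a' · (log n)^b' iff a > a', or (a = a' and b > b'). Ranking the 3 terms shows the dominant one is 8 · n^(5/2). Hence f(n) ∈ Θ(n^(5/2)).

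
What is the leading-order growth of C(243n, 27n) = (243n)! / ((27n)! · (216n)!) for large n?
C(243n, 27n) ~ (387420489/16777216)^(27n) · sqrt(9/(16π·27n))

Write N = 27n. Apply Stirling to each factorial:
  (9N)! ~ sqrt(2π·9N) · (9N/e)^(9N),
  N! ~ sqrt(2π N) · (N/e)^N,
  (8N)! ~ sqrt(2π·8N) · (8N/e)^(8N).
The exponential factors combine to (9N)^(9N) / (N^N · (8N)^(8N)) = 9^(9N)/8^(8N) = (9^9/8^8)^N = (387420489/16777216)^N.
The square-root prefactors combine to sqrt(2π·9N) / (sqrt(2π N)·sqrt(2π·8N)) = sqrt(9 / (2π·8·N)) = sqrt(9/(16π·27n)).
Substituting N = 27n: C(243n, 27n) ~ (387420489/16777216)^(27n) · sqrt(9/(16π·27n)).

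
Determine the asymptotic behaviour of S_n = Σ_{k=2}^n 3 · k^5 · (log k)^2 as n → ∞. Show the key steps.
S_n ~ n^6 · (log n)^2 / 2

By integral comparison, S_n = ∫_1^n 3 · x^5 · (log x)^2 dx + O(n^5 · (log n)^2). For the integral, the leading term of ∫_1^n x^5 (log x)^2 dx is n^6/6 · (log n)^2 (by repeated integration by parts; each step lowers the log-exponent and produces a relatively O(1/log n) correction). Hence S_n ~ n^6 · (log n)^2 / 2.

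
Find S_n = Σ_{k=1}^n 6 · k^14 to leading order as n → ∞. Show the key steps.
S_n ~ 2 · n^15 / 5

By integral comparison (Euler-Maclaurin), Σ_{k=1}^n 6 · k^14 = 6 · ∫_0^n x^14 dx + O(n^14) = 6 · n^15/15 = 2 · n^15 / 5 + O(n^14). (Equivalently, Faulhaber's formula gives the same leading term.)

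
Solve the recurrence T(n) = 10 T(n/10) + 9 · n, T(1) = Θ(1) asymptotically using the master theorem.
T(n) = Θ(n log n)

log_10 10 = 1, and f(n) = 9 · n = Θ(n^(log_10 10)). This is Case 2 of the master theorem: T(n) = Θ(f(n) · log n) = Θ(n log n).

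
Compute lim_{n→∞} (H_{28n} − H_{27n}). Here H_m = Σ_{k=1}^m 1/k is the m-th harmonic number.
lim = ln(28/27)

Euler-Maclaurin gives H_m = ln m + γ + 1/(2m) + O(1/m^2). The γ and O(1/m) terms cancel in the difference:
  H_{28n} − H_{27n} = ln(28n) − ln(27n) + O(1/n) = ln(28/27) + O(1/n).
Hence the limit is ln(28/27).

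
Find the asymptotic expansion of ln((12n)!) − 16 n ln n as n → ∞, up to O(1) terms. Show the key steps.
ln((12n)!) − 16 n ln n = −4 n ln n + 12(ln 12 − 1) n + (1/2) ln(2π·12n) + O(1/n)

Stirling: ln((12n)!) = 12n ln(12n) − 12n + (1/2) ln(2π·12n) + O(1/n).
Expand 12n ln(12n) = 12n (ln n + ln 12) = 12n ln n + 12n ln 12.
Subtract 16n ln n: leading term is (12 − 16) n ln n = −4 n ln n. The next term is 12n ln 12 − 12n = 12(ln 12 − 1) n. Then the (1/2) ln(2π·12n) correction.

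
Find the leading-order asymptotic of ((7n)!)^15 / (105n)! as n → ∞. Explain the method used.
((7n)!)^15/(105n)! ~ ((2π·7n)^(14/2) / sqrt(15)) · 15^(−15·7n)  →  0

Write N = 7n. Stirling: N! ~ sqrt(2π N)(N/e)^N and (15N)! ~ sqrt(2π·15N)·(15N/e)^(15N).
  (N!)^15/(15N)! ~ (2π N)^(15/2) (N/e)^(15N) / [sqrt(2π·15N) (15N/e)^(15N)]
     = (2π N)^(15/2) / sqrt(2π·15N) · (N/(15N))^(15N)
     = (2π N)^((15−1)/2) / sqrt(15) · 15^(−15N).
Since 15^15 > 1, the factor 15^(−15N) decays exponentially, so the ratio → 0. Substituting N = 7n gives the stated form.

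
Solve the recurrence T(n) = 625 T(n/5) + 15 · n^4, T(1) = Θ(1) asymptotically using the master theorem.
T(n) = Θ(n^4 log n)

log_5 625 = 4, and f(n) = 15 · n^4 = Θ(n^(log_5 625)). This is Case 2 of the master theorem: T(n) = Θ(f(n) · log n) = Θ(n^4 log n).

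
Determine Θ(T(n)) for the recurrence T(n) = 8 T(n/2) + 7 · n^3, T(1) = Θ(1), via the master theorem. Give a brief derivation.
T(n) = Θ(n^3 log n)

log_2 8 = 3, and f(n) = 7 · n^3 = Θ(n^(log_2 8)). This is Case 2 of the master theorem: T(n) = Θ(f(n) · log n) = Θ(n^3 log n).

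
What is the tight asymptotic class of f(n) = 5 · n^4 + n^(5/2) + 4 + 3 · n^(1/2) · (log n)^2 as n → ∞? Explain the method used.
f(n) ∈ Θ(n^4)

Compare the terms by growth order. For large n, n^a · (log n)^b dominates n^a' · (log n)^b' iff a > a', or (a = a' and b > b'). Ranking the 4 terms shows the dominant one is 5 · n^4. Hence f(n) ∈ Θ(n^4).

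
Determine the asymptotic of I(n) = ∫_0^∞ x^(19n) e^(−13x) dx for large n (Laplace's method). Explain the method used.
I(n) ~ (sqrt(2π·19n) / 13) · (19n/(13e))^(19n)

Write the integrand as exp(19n ln x − 13x) and set f(x) = 19n ln x − 13x. Then f'(x) = 19n/x − 13 = 0 at x* = 19n/13, and f''(x*) = −19n/x*^2 = −13^2/(19n). Laplace's method (interior maximum) gives
  I(n) ~ e^(f(x*)) · sqrt(2π / |f''(x*)|)
        = exp(19n ln(19n/13) − 19n) · sqrt(2π · 19n / 13^2)
        = (19n/13)^(19n) e^(−19n) · sqrt(2π·19n) / 13
        = (sqrt(2π·19n) / 13) · (19n/(13e))^(19n).
This matches Γ(19n+1)/13^(19n+1) with Stirling applied to Γ.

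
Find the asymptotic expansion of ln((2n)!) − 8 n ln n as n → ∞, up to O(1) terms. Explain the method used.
ln((2n)!) − 8 n ln n = −6 n ln n + 2(ln 2 − 1) n + (1/2) ln(2π·2n) + O(1/n)

Stirling: ln((2n)!) = 2n ln(2n) − 2n + (1/2) ln(2π·2n) + O(1/n).
Expand 2n ln(2n) = 2n (ln n + ln 2) = 2n ln n + 2n ln 2.
Subtract 8n ln n: leading term is (2 − 8) n ln n = −6 n ln n. The next term is 2n ln 2 − 2n = 2(ln 2 − 1) n. Then the (1/2) ln(2π·2n) correction.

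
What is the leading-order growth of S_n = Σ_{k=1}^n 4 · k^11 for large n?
S_n ~ n^12 / 3

By integral comparison (Euler-Maclaurin), Σ_{k=1}^n 4 · k^11 = 4 · ∫_0^n x^11 dx + O(n^11) = 4 · n^12/12 = n^12 / 3 + O(n^11). (Equivalently, Faulhaber's formula gives the same leading term.)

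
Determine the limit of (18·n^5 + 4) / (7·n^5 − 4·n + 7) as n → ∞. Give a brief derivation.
lim = 18/7

For large n the leading n^5 terms dominate both numerator and denominator. Dividing top and bottom by n^5, every other term tends to 0, leaving 18/7.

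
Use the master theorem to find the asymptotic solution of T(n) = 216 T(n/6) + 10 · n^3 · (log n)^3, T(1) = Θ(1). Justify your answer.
T(n) = Θ(n^3 · (log n)^4)

Here log_6 216 = 3 and f(n) = 10 · n^3 · (log n)^3 = Θ(n^(log_6 216) · (log n)^3). This is the extended Case 2 of the master theorem (f matches the critical exponent up to log factors), giving T(n) = Θ(n^(log_6 216) · (log n)^(3+1)) = Θ(n^3 · (log n)^4).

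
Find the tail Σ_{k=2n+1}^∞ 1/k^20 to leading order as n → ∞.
Σ_{k>2n} 1/k^20 ~ 1/(19 · (2n)^19)

Compare to the integral: ∫_{2n}^∞ x^(−20) dx = [−x^(−19)/19]_{2n}^∞ = 1/((20−1)·(2n)^19). Euler-Maclaurin then gives
  Σ_{k>2n} 1/k^20 = ∫_{2n}^∞ dx/x^20 − 1/(2·(2n)^20) + O(1/(2n)^21).
(Equivalently this is ζ(20) − Σ_{k≤2n} 1/k^20.)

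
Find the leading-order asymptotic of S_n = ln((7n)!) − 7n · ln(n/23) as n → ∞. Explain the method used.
S_n ~ 7n · (ln 161 − 1) + O(ln n)

Stirling: ln((7n)!) = 7n ln(7n) − 7n + O(ln n).
  S_n = 7n ln(7n) − 7n − 7n ln(n/23) + O(ln n)
      = 7n ln(7n) − 7n ln n + 7n ln 23 − 7n + O(ln n)
      = 7n ln 7 + 7n ln 23 − 7n + O(ln n)
      = 7n (ln 161 − 1) + O(ln n).
Numerically ln(161) − 1 ≈ 4.0814.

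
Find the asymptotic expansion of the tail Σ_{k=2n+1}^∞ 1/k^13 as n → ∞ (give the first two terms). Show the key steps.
Σ_{k>2n} 1/k^13 = 1/(12 · (2n)^12) − 1/(2 · (2n)^13) + O(1/(2n)^14)

Compare to the integral: ∫_{2n}^∞ x^(−13) dx = [−x^(−12)/12]_{2n}^∞ = 1/((13−1)·(2n)^12). The Euler-Maclaurin correction adds −f(2n)/2 = −1/(2·(2n)^13). Euler-Maclaurin then gives
  Σ_{k>2n} 1/k^13 = ∫_{2n}^∞ dx/x^13 − 1/(2·(2n)^13) + O(1/(2n)^14).
(Equivalently this is ζ(13) − Σ_{k≤2n} 1/k^13.)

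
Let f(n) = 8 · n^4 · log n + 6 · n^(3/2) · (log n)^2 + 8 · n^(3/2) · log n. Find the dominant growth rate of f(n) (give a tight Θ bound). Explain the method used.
f(n) ∈ Θ(n^4 · log n)

Compare the terms by growth order. For large n, n^a · (log n)^b dominates n^a' · (log n)^b' iff a > a', or (a = a' and b > b'). Ranking the 3 terms shows the dominant one is 8 · n^4 · log n. Hence f(n) ∈ Θ(n^4 · log n).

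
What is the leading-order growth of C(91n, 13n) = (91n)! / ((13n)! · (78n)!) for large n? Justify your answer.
C(91n, 13n) ~ (823543/46656)^(13n) · sqrt(7/(12π·13n))

Write N = 13n. Apply Stirling to each factorial:
  (7N)! ~ sqrt(2π·7N) · (7N/e)^(7N),
  N! ~ sqrt(2π N) · (N/e)^N,
  (6N)! ~ sqrt(2π·6N) · (6N/e)^(6N).
The exponential factors combine to (7N)^(7N) / (N^N · (6N)^(6N)) = 7^(7N)/6^(6N) = (7^7/6^6)^N = (823543/46656)^N.
The square-root prefactors combine to sqrt(2π·7N) / (sqrt(2π N)·sqrt(2π·6N)) = sqrt(7 / (2π·6·N)) = sqrt(7/(12π·13n)).
Substituting N = 13n: C(91n, 13n) ~ (823543/46656)^(13n) · sqrt(7/(12π·13n)).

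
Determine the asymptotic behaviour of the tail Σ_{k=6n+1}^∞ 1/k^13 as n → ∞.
Σ_{k>6n} 1/k^13 ~ 1/(12 · (6n)^12)

Compare to the integral: ∫_{6n}^∞ x^(−13) dx = [−x^(−12)/12]_{6n}^∞ = 1/((13−1)·(6n)^12). Euler-Maclaurin then gives
  Σ_{k>6n} 1/k^13 = ∫_{6n}^∞ dx/x^13 − 1/(2·(6n)^13) + O(1/(6n)^14).
(Equivalently this is ζ(13) − Σ_{k≤6n} 1/k^13.)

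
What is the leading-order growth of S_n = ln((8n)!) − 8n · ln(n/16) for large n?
S_n ~ 8n · (ln 128 − 1) + O(ln n)

Stirling: ln((8n)!) = 8n ln(8n) − 8n + O(ln n).
  S_n = 8n ln(8n) − 8n − 8n ln(n/16) + O(ln n)
      = 8n ln(8n) − 8n ln n + 8n ln 16 − 8n + O(ln n)
      = 8n ln 8 + 8n ln 16 − 8n + O(ln n)
      = 8n (ln 128 − 1) + O(ln n).
Numerically ln(128) − 1 ≈ 3.8520.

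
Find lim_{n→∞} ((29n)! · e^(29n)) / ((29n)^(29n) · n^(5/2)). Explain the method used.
lim = 0

Stirling: (29n)! ~ sqrt(2π·29n) · (29n/e)^(29n). Hence
  (29n)! · e^(29n) / (29n)^(29n) ~ sqrt(2π·29n).
Dividing by n^(5/2): sqrt(2π·29n) / n^(5/2) = sqrt(2π·29) · n^((1−5)/2), so the expression behaves like sqrt(2π·29) · n^((1−5)/2) → 0.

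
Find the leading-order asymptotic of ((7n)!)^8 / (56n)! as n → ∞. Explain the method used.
((7n)!)^8/(56n)! ~ ((2π·7n)^(7/2) / sqrt(8)) · 8^(−8·7n)  →  0

Write N = 7n. Stirling: N! ~ sqrt(2π N)(N/e)^N and (8N)! ~ sqrt(2π·8N)·(8N/e)^(8N).
  (N!)^8/(8N)! ~ (2π N)^(8/2) (N/e)^(8N) / [sqrt(2π·8N) (8N/e)^(8N)]
     = (2π N)^(8/2) / sqrt(2π·8N) · (N/(8N))^(8N)
     = (2π N)^((8−1)/2) / sqrt(8) · 8^(−8N).
Since 8^8 > 1, the factor 8^(−8N) decays exponentially, so the ratio → 0. Substituting N = 7n gives the stated form.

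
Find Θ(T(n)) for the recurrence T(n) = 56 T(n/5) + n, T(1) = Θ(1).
T(n) = Θ(n^(log_5 56))

Master theorem: compare f(n) = n to n^(log_5 56) where log_5 56 ≈ 2.501. Since 1 < log_5 56, we have f(n) = O(n^(log_5 56 − ε)) for some ε > 0 — Case 1. Hence T(n) = Θ(n^(log_5 56)).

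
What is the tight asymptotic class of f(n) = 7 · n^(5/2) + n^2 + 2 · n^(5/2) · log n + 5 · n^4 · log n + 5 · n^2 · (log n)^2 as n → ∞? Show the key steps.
f(n) ∈ Θ(n^4 · log n)

Compare the terms by growth order. For large n, n^a · (log n)^b dominates n^a' · (log n)^b' iff a > a', or (a = a' and b > b'). Ranking the 5 terms shows the dominant one is 5 · n^4 · log n. Hence f(n) ∈ Θ(n^4 · log n).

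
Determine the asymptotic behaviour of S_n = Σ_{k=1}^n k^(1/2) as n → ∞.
S_n ~ (2/3) · n^(3/2)

Integral comparison: Σ_{k=1}^n k^(1/2) = ∫_0^n x^(1/2) dx + O(n^(1/2)). The integral is n^(1 + 1/2) / (1 + 1/2) = n^((1+2)/2) / ((1+2)/2) = (2/3) · n^(3/2).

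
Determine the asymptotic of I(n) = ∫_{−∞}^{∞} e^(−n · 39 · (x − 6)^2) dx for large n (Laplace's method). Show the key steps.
I(n) = sqrt(π/(39n))

Here φ(x) = 39 · (x − 6)^2 has its unique minimum at x* = 6 with φ(x*) = 0 and φ''(x*) = 78. Laplace's method gives
  I(n) ~ e^(−n φ(x*)) · sqrt(2π / (n · φ''(x*))) = sqrt(2π / (78n)) = sqrt(π/(39n)).
This is exact: substituting u = (x − 6)·sqrt(39n) gives I(n) = (1/sqrt(39n)) ∫_{−∞}^{∞} e^(−u^2) du = sqrt(π/(39n)).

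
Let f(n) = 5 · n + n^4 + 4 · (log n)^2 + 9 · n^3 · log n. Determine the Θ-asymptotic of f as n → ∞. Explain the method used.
f(n) ∈ Θ(n^4)

Compare the terms by growth order. For large n, n^a · (log n)^b dominates n^a' · (log n)^b' iff a > a', or (a = a' and b > b'). Ranking the 4 terms shows the dominant one is n^4. Hence f(n) ∈ Θ(n^4).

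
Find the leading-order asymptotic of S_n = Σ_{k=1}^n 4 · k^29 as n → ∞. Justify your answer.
S_n ~ 2 · n^30 / 15

By integral comparison (Euler-Maclaurin), Σ_{k=1}^n 4 · k^29 = 4 · ∫_0^n x^29 dx + O(n^29) = 4 · n^30/30 = 2 · n^30 / 15 + O(n^29). (Equivalently, Faulhaber's formula gives the same leading term.)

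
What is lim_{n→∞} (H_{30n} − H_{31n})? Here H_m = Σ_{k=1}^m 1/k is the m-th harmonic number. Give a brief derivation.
lim = ln(30/31)

Euler-Maclaurin gives H_m = ln m + γ + 1/(2m) + O(1/m^2). The γ and O(1/m) terms cancel in the difference:
  H_{30n} − H_{31n} = ln(30n) − ln(31n) + O(1/n) = ln(30/31) + O(1/n).
Hence the limit is ln(30/31).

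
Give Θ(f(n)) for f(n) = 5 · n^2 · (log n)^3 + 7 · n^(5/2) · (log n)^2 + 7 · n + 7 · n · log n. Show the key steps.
f(n) ∈ Θ(n^(5/2) · (log n)^2)

Compare the terms by growth order. For large n, n^a · (log n)^b dominates n^a' · (log n)^b' iff a > a', or (a = a' and b > b'). Ranking the 4 terms shows the dominant one is 7 · n^(5/2) · (log n)^2. Hence f(n) ∈ Θ(n^(5/2) · (log n)^2).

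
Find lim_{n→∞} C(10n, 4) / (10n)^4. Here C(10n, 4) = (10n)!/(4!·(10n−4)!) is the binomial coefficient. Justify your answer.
lim = 1/4! = 1/24

With N = 10n → ∞: C(N, 4) / N^4 = [N(N−1)…(N−3)] / (4! · N^4) = (1/4!) · 1 · (1 − 1/(10n)) · (1 − 2/(10n)) · (1 − 3/(10n)). Each factor → 1 as N → ∞, so the limit is 1/4! = 1/24.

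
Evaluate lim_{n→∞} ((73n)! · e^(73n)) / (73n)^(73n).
lim = ∞

Stirling: (73n)! ~ sqrt(2π·73n) · (73n/e)^(73n). Hence
  (73n)! · e^(73n) / (73n)^(73n) ~ sqrt(2π·73n) = sqrt(2π·73) · sqrt(n) → ∞.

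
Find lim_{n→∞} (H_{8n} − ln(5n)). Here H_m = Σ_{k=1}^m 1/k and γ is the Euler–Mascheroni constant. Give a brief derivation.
lim = ln(8/5) + γ

By Euler-Maclaurin, H_m = ln m + γ + O(1/m). So
  H_{8n} − ln(5n) = ln(8n) + γ − ln(5n) + O(1/n)
                       = ln(8/5) + γ + O(1/n).
Hence the limit is ln(8/5) + γ.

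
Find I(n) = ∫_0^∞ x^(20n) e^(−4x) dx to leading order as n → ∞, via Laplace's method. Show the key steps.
I(n) ~ (sqrt(2π·20n) / 4) · (20n/(4e))^(20n)

Write the integrand as exp(20n ln x − 4x) and set f(x) = 20n ln x − 4x. Then f'(x) = 20n/x − 4 = 0 at x* = 20n/4, and f''(x*) = −20n/x*^2 = −4^2/(20n). Laplace's method (interior maximum) gives
  I(n) ~ e^(f(x*)) · sqrt(2π / |f''(x*)|)
        = exp(20n ln(20n/4) − 20n) · sqrt(2π · 20n / 4^2)
        = (20n/4)^(20n) e^(−20n) · sqrt(2π·20n) / 4
        = (sqrt(2π·20n) / 4) · (20n/(4e))^(20n).
This matches Γ(20n+1)/4^(20n+1) with Stirling applied to Γ.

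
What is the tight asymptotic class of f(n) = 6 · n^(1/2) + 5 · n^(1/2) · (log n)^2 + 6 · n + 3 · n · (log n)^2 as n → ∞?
f(n) ∈ Θ(n · (log n)^2)

Compare the terms by growth order. For large n, n^a · (log n)^b dominates n^a' · (log n)^b' iff a > a', or (a = a' and b > b'). Ranking the 4 terms shows the dominant one is 3 · n · (log n)^2. Hence f(n) ∈ Θ(n · (log n)^2).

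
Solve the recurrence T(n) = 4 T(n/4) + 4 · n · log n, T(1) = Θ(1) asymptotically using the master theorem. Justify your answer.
T(n) = Θ(n · (log n)^2)

Here log_4 4 = 1 and f(n) = 4 · n · log n = Θ(n^(log_4 4) · (log n)^1). This is the extended Case 2 of the master theorem (f matches the critical exponent up to log factors), giving T(n) = Θ(n^(log_4 4) · (log n)^(1+1)) = Θ(n · (log n)^2).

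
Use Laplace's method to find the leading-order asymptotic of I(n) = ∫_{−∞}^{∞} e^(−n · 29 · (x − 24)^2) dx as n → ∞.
I(n) = sqrt(π/(29n))

Here φ(x) = 29 · (x − 24)^2 has its unique minimum at x* = 24 with φ(x*) = 0 and φ''(x*) = 58. Laplace's method gives
  I(n) ~ e^(−n φ(x*)) · sqrt(2π / (n · φ''(x*))) = sqrt(2π / (58n)) = sqrt(π/(29n)).
This is exact: substituting u = (x − 24)·sqrt(29n) gives I(n) = (1/sqrt(29n)) ∫_{−∞}^{∞} e^(−u^2) du = sqrt(π/(29n)).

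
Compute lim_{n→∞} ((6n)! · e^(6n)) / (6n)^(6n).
lim = ∞

Stirling: (6n)! ~ sqrt(2π·6n) · (6n/e)^(6n). Hence
  (6n)! · e^(6n) / (6n)^(6n) ~ sqrt(2π·6n) = sqrt(2π·6) · sqrt(n) → ∞.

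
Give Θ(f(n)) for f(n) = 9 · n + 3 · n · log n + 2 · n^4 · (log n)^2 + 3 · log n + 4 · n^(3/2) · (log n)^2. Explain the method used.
f(n) ∈ Θ(n^4 · (log n)^2)

Compare the terms by growth order. For large n, n^a · (log n)^b dominates n^a' · (log n)^b' iff a > a', or (a = a' and b > b'). Ranking the 5 terms shows the dominant one is 2 · n^4 · (log n)^2. Hence f(n) ∈ Θ(n^4 · (log n)^2).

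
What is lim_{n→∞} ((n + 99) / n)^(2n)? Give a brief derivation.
lim = e^198

Rewrite as (1 + 99/n)^(2n). By the standard limit (1 + x/n)^n → e^x, we have (1 + 99/n)^n → e^99, and raising to the 2nd power gives e^198.
More precisely, ln[(1 + 99/n)^(2n)] = 2n · ln(1 + 99/n) = 2n · (99/n + O(1/n^2)) = 198 + O(1/n) → 198.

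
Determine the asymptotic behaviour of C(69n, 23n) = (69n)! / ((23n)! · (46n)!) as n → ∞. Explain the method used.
C(69n, 23n) ~ (27/4)^(23n) · sqrt(3/(4π·23n))

Write N = 23n. Apply Stirling to each factorial:
  (3N)! ~ sqrt(2π·3N) · (3N/e)^(3N),
  N! ~ sqrt(2π N) · (N/e)^N,
  (2N)! ~ sqrt(2π·2N) · (2N/e)^(2N).
The exponential factors combine to (3N)^(3N) / (N^N · (2N)^(2N)) = 3^(3N)/2^(2N) = (3^3/2^2)^N = (27/4)^N.
The square-root prefactors combine to sqrt(2π·3N) / (sqrt(2π N)·sqrt(2π·2N)) = sqrt(3 / (2π·2·N)) = sqrt(3/(4π·23n)).
Substituting N = 23n: C(69n, 23n) ~ (27/4)^(23n) · sqrt(3/(4π·23n)).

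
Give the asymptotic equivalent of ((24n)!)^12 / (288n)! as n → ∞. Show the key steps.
((24n)!)^12/(288n)! ~ ((2π·24n)^(11/2) / sqrt(12)) · 12^(−12·24n)  →  0

Write N = 24n. Stirling: N! ~ sqrt(2π N)(N/e)^N and (12N)! ~ sqrt(2π·12N)·(12N/e)^(12N).
  (N!)^12/(12N)! ~ (2π N)^(12/2) (N/e)^(12N) / [sqrt(2π·12N) (12N/e)^(12N)]
     = (2π N)^(12/2) / sqrt(2π·12N) · (N/(12N))^(12N)
     = (2π N)^((12−1)/2) / sqrt(12) · 12^(−12N).
Since 12^12 > 1, the factor 12^(−12N) decays exponentially, so the ratio → 0. Substituting N = 24n gives the stated form.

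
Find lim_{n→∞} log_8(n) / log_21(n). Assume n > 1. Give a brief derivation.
lim = ln(21) / ln(8) = log_8(21)

Change of base: log_8(n) = ln n / ln 8 and log_21(n) = ln n / ln 21. The ratio is (ln n / ln 8) · (ln 21 / ln n) = ln 21 / ln 8, a constant independent of n. So the limit is ln 21 / ln 8 = log_8(21).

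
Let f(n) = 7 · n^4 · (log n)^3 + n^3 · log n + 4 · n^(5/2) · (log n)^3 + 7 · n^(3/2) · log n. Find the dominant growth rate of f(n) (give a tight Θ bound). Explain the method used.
f(n) ∈ Θ(n^4 · (log n)^3)

Compare the terms by growth order. For large n, n^a · (log n)^b dominates n^a' · (log n)^b' iff a > a', or (a = a' and b > b'). Ranking the 4 terms shows the dominant one is 7 · n^4 · (log n)^3. Hence f(n) ∈ Θ(n^4 · (log n)^3).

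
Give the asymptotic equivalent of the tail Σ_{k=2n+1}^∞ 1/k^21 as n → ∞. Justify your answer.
Σ_{k>2n} 1/k^21 ~ 1/(20 · (2n)^20)

Compare to the integral: ∫_{2n}^∞ x^(−21) dx = [−x^(−20)/20]_{2n}^∞ = 1/((21−1)·(2n)^20). Euler-Maclaurin then gives
  Σ_{k>2n} 1/k^21 = ∫_{2n}^∞ dx/x^21 − 1/(2·(2n)^21) + O(1/(2n)^22).
(Equivalently this is ζ(21) − Σ_{k≤2n} 1/k^21.)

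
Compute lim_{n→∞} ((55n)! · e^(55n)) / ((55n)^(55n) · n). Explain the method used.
lim = 0

Stirling: (55n)! ~ sqrt(2π·55n) · (55n/e)^(55n). Hence
  (55n)! · e^(55n) / (55n)^(55n) ~ sqrt(2π·55n).
Dividing by n: sqrt(2π·55n) / n = sqrt(2π·55) · n^((1−2)/2), so the expression behaves like sqrt(2π·55) · n^((1−2)/2) → 0.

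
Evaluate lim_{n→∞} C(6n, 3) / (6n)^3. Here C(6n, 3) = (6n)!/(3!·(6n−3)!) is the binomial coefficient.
lim = 1/3! = 1/6

With N = 6n → ∞: C(N, 3) / N^3 = [N(N−1)…(N−2)] / (3! · N^3) = (1/3!) · 1 · (1 − 1/(6n)) · (1 − 2/(6n)). Each factor → 1 as N → ∞, so the limit is 1/3! = 1/6.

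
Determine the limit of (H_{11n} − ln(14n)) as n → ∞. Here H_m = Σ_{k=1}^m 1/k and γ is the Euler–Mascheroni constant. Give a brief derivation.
lim = ln(11/14) + γ

By Euler-Maclaurin, H_m = ln m + γ + O(1/m). So
  H_{11n} − ln(14n) = ln(11n) + γ − ln(14n) + O(1/n)
                       = ln(11/14) + γ + O(1/n).
Hence the limit is ln(11/14) + γ.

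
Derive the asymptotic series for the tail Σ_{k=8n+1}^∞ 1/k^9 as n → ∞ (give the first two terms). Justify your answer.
Σ_{k>8n} 1/k^9 = 1/(8 · (8n)^8) − 1/(2 · (8n)^9) + O(1/(8n)^10)

Compare to the integral: ∫_{8n}^∞ x^(−9) dx = [−x^(−8)/8]_{8n}^∞ = 1/((9−1)·(8n)^8). The Euler-Maclaurin correction adds −f(8n)/2 = −1/(2·(8n)^9). Euler-Maclaurin then gives
  Σ_{k>8n} 1/k^9 = ∫_{8n}^∞ dx/x^9 − 1/(2·(8n)^9) + O(1/(8n)^10).
(Equivalently this is ζ(9) − Σ_{k≤8n} 1/k^9.)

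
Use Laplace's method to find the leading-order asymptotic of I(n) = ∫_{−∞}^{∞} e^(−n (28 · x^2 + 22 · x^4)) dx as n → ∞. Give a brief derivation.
I(n) ~ sqrt(π/(28n))

φ(x) = 28 · x^2 + 22 · x^4 has its unique global minimum at x* = 0 (since φ'(x) = 56x + 88x^3 = 0 only at x = 0 for real x with both coefficients positive, and φ → ∞ as |x| → ∞). At x* = 0, φ(0) = 0 and φ''(0) = 56. Laplace's method then gives
  I(n) ~ sqrt(2π / (n · φ''(0))) · e^(−n φ(0)) = sqrt(2π / (56n)) = sqrt(π/(28n)).
The 22 · x^4 term contributes only at subleading order (an O(1/n) relative correction).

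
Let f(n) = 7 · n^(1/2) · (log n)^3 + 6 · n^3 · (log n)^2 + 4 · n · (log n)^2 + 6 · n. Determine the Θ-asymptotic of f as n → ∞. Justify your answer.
f(n) ∈ Θ(n^3 · (log n)^2)

Compare the terms by growth order. For large n, n^a · (log n)^b dominates n^a' · (log n)^b' iff a > a', or (a = a' and b > b'). Ranking the 4 terms shows the dominant one is 6 · n^3 · (log n)^2. Hence f(n) ∈ Θ(n^3 · (log n)^2).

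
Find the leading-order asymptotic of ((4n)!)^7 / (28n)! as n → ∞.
((4n)!)^7/(28n)! ~ ((2π·4n)^(6/2) / sqrt(7)) · 7^(−7·4n)  →  0

Write N = 4n. Stirling: N! ~ sqrt(2π N)(N/e)^N and (7N)! ~ sqrt(2π·7N)·(7N/e)^(7N).
  (N!)^7/(7N)! ~ (2π N)^(7/2) (N/e)^(7N) / [sqrt(2π·7N) (7N/e)^(7N)]
     = (2π N)^(7/2) / sqrt(2π·7N) · (N/(7N))^(7N)
     = (2π N)^((7−1)/2) / sqrt(7) · 7^(−7N).
Since 7^7 > 1, the factor 7^(−7N) decays exponentially, so the ratio → 0. Substituting N = 4n gives the stated form.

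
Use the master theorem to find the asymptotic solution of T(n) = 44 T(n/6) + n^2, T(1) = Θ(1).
T(n) = Θ(n^(log_6 44))

Master theorem: compare f(n) = n^2 to n^(log_6 44) where log_6 44 ≈ 2.112. Since 2 < log_6 44, we have f(n) = O(n^(log_6 44 − ε)) for some ε > 0 — Case 1. Hence T(n) = Θ(n^(log_6 44)).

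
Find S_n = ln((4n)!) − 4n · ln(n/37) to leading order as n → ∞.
S_n ~ 4n · (ln 148 − 1) + O(ln n)

Stirling: ln((4n)!) = 4n ln(4n) − 4n + O(ln n).
  S_n = 4n ln(4n) − 4n − 4n ln(n/37) + O(ln n)
      = 4n ln(4n) − 4n ln n + 4n ln 37 − 4n + O(ln n)
      = 4n ln 4 + 4n ln 37 − 4n + O(ln n)
      = 4n (ln 148 − 1) + O(ln n).
Numerically ln(148) − 1 ≈ 3.9972.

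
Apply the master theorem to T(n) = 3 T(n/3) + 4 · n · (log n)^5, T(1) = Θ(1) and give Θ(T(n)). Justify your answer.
T(n) = Θ(n · (log n)^6)

Here log_3 3 = 1 and f(n) = 4 · n · (log n)^5 = Θ(n^(log_3 3) · (log n)^5). This is the extended Case 2 of the master theorem (f matches the critical exponent up to log factors), giving T(n) = Θ(n^(log_3 3) · (log n)^(5+1)) = Θ(n · (log n)^6).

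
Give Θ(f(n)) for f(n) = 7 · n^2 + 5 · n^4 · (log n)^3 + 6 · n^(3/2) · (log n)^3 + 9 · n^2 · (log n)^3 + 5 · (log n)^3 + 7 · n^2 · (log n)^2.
f(n) ∈ Θ(n^4 · (log n)^3)

Compare the terms by growth order. For large n, n^a · (log n)^b dominates n^a' · (log n)^b' iff a > a', or (a = a' and b > b'). Ranking the 6 terms shows the dominant one is 5 · n^4 · (log n)^3. Hence f(n) ∈ Θ(n^4 · (log n)^3).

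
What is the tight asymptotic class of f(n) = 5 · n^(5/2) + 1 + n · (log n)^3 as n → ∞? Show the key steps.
f(n) ∈ Θ(n^(5/2))

Compare the terms by growth order. For large n, n^a · (log n)^b dominates n^a' · (log n)^b' iff a > a', or (a = a' and b > b'). Ranking the 3 terms shows the dominant one is 5 · n^(5/2). Hence f(n) ∈ Θ(n^(5/2)).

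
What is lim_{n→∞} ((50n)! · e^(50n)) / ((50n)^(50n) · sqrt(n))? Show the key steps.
lim = sqrt(2π·50)

Stirling: (50n)! ~ sqrt(2π·50n) · (50n/e)^(50n). Hence
  (50n)! · e^(50n) / (50n)^(50n) ~ sqrt(2π·50n).
Dividing by sqrt(n): sqrt(2π·50n) / sqrt(n) = sqrt(2π·50) · n^((1−1)/2), so the limit is sqrt(2π·50).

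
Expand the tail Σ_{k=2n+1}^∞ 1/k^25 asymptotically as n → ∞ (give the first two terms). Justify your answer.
Σ_{k>2n} 1/k^25 = 1/(24 · (2n)^24) − 1/(2 · (2n)^25) + O(1/(2n)^26)

Compare to the integral: ∫_{2n}^∞ x^(−25) dx = [−x^(−24)/24]_{2n}^∞ = 1/((25−1)·(2n)^24). The Euler-Maclaurin correction adds −f(2n)/2 = −1/(2·(2n)^25). Euler-Maclaurin then gives
  Σ_{k>2n} 1/k^25 = ∫_{2n}^∞ dx/x^25 − 1/(2·(2n)^25) + O(1/(2n)^26).
(Equivalently this is ζ(25) − Σ_{k≤2n} 1/k^25.)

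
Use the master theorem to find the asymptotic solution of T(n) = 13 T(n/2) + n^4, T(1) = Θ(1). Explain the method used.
T(n) = Θ(n^4)

log_2 13 ≈ 3.700. f(n) = n^4 dominates n^(log_2 13) since 4 > 3.700, and the regularity condition a·f(n/b) = 13·(n/2)^4 = (13/16)·n^4 ≤ c·f(n) holds with c = 13/16 ≈ 0.812 < 1. So this is Case 3: T(n) = Θ(f(n)) = Θ(n^4).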